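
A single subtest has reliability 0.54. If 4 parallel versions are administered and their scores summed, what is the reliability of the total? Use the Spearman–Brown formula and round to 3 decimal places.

ρ_k = kρ / (1 + (k−1)ρ) = 4·0.54 / (1 + 3·0.54) = 2.160 / 2.620 = 0.824.

0.824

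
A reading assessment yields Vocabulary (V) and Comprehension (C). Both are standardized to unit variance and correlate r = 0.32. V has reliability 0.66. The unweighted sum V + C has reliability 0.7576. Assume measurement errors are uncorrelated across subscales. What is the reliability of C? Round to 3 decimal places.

0.700

Var(V+C) = 2 + 2·0.32 = 2.640.
True-score variance = ρ_V + ρ_C + 2·0.32, so 0.7576 = (0.66 + ρ_C + 0.64) / 2.640.
ρ_C = 0.7576·2.640 − 0.66 − 0.64 = 0.700.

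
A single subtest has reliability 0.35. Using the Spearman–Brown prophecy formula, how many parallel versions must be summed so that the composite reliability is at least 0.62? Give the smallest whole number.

k ≥ ρ*(1−ρ₁)/(ρ₁(1−ρ*)) = 0.62·0.65 / (0.35·0.38) = 3.030.
Smallest integer k = 4.

4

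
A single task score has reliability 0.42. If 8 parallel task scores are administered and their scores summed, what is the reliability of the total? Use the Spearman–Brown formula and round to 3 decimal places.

0.853

ρ_k = kρ / (1 + (k−1)ρ) = 8·0.42 / (1 + 7·0.42) = 3.360 / 3.940 = 0.853.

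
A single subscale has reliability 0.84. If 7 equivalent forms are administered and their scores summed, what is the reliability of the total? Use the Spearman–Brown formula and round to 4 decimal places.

0.9735

ρ_k = kρ / (1 + (k−1)ρ) = 7·0.84 / (1 + 6·0.84) = 5.880 / 6.040 = 0.9735.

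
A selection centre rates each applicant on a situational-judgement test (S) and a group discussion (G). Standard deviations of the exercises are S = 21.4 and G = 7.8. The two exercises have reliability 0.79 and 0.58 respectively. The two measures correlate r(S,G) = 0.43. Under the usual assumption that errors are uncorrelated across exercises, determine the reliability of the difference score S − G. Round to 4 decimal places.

0.6756

Var(S−G) = 21.4² + 7.8² − 2·21.4·7.8·0.43 = 518.8 − 143.551 = 375.249.
Under uncorrelated errors the observed covariances equal the true-score covariances, so only the own-variance terms attenuate.
True-score variance = [21.4²·0.79 + 7.8²·0.58] − 143.551 = 397.076 − 143.551 = 253.524.
Reliability = 253.524 / 375.249 = 0.6756.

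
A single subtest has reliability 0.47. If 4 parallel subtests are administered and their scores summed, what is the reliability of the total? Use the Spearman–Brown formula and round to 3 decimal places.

0.780

ρ_k = kρ / (1 + (k−1)ρ) = 4·0.47 / (1 + 3·0.47) = 1.880 / 2.410 = 0.780.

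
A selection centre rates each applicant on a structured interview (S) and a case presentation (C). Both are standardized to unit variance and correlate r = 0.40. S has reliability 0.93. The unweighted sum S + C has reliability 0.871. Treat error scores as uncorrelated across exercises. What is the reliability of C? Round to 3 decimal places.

0.709

Var(S+C) = 2 + 2·0.40 = 2.800.
True-score variance = ρ_S + ρ_C + 2·0.40, so 0.871 = (0.93 + ρ_C + 0.80) / 2.800.
ρ_C = 0.871·2.800 − 0.93 − 0.80 = 0.709.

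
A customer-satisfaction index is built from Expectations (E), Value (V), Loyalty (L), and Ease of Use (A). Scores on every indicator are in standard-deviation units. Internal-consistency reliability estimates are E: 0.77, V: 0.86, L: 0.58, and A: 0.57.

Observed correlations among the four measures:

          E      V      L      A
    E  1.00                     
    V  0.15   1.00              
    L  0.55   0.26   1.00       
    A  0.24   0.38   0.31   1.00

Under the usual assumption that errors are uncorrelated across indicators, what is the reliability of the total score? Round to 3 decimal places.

Var(E+V+L+A) = 4 + 2·[0.15 + 0.55 + 0.24 + 0.26 + 0.38 + 0.31] = 4 + 3.78 = 7.78.
Because errors are independent across components, Cov(Tᵢ,Tⱼ) = Cov(Xᵢ,Xⱼ); the off-diagonal part of the true-score variance is the same as above.
True-score variance = [0.77 + 0.86 + 0.58 + 0.57] + 3.78 = 2.78 + 3.78 = 6.56.
Reliability = 6.56 / 7.78 = 0.843.

0.843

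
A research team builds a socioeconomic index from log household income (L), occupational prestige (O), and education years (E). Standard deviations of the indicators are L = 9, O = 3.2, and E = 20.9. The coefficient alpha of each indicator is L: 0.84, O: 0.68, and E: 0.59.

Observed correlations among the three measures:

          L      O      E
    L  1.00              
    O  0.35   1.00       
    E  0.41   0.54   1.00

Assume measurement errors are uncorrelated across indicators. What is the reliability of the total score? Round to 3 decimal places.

Var(L+O+E) = 9² + 3.2² + 20.9² + 2·[9·3.2·0.35 + 9·20.9·0.41 + 3.2·20.9·0.54] = 528.05 + 246.632 = 774.682.
With uncorrelated errors the cross-covariances are all true-score covariance, so they carry over unchanged; only the diagonal terms shrink to ρᵢσᵢ².
True-score variance = [9²·0.84 + 3.2²·0.68 + 20.9²·0.59] + 246.632 = 332.721 + 246.632 = 579.353.
Reliability = 579.353 / 774.682 = 0.748.

0.748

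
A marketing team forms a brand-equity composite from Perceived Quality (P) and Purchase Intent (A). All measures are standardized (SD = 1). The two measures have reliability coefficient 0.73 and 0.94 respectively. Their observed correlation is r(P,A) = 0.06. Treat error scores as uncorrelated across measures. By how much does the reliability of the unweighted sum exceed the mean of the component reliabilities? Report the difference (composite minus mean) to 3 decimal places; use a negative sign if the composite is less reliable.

0.009

Var(sum) = 2 + 0.12 = 2.12; true-score variance = 1.67 + 0.12 = 1.79; composite reliability = 0.8443.
Mean component reliability = 0.8350.
Difference = 0.8443 − 0.8350 = 0.009.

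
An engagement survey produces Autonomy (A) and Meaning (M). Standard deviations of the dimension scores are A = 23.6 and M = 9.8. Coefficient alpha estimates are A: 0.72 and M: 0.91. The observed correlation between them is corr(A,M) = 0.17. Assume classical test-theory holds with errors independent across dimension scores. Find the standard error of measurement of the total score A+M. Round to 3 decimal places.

12.829

Var(total) = 653 + 78.6352 = 731.635.
True-score variance = 488.408 + 78.6352 = 567.043, so reliability = 0.7750.
Error variance = 731.635 − 567.043 = 164.592; SEM = √164.592 = 12.829.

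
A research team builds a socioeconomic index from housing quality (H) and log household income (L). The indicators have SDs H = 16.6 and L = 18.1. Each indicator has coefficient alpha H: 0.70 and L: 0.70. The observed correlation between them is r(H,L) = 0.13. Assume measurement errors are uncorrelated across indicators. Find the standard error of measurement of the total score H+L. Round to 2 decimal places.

Var(total) = 603.17 + 78.1196 = 681.29.
True-score variance = 422.219 + 78.1196 = 500.339, so reliability = 0.7344.
Error variance = 681.29 − 500.339 = 180.951; SEM = √180.951 = 13.45.

13.45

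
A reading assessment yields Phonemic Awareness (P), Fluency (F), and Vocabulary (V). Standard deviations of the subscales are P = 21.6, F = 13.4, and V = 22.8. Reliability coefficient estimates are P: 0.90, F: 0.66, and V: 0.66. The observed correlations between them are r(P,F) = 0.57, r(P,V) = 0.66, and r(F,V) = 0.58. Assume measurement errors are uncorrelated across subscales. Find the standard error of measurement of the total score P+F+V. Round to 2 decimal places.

Var(total) = 1165.96 + 1334.44 = 2500.4.
True-score variance = 881.508 + 1334.44 = 2215.95, so reliability = 0.8862.
Error variance = 2500.4 − 2215.95 = 284.452; SEM = √284.452 = 16.87.

16.87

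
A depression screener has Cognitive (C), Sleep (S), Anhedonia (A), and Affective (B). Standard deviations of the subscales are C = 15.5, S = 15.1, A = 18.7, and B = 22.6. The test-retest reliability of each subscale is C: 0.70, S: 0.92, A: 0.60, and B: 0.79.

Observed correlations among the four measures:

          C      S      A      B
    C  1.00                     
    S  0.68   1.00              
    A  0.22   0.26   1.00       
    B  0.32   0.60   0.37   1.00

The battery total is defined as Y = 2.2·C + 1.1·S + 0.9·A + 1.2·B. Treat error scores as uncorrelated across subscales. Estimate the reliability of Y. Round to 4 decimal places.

Var(Y) = 2.2²·15.5² + 1.1²·15.1² + 0.9²·18.7² + 1.2²·22.6² + 2·[2.42·15.5·15.1·0.68 + 1.98·15.5·18.7·0.22 + 2.64·15.5·22.6·0.32 + 0.99·15.1·18.7·0.26 + 1.32·15.1·22.6·0.60 + 1.08·18.7·22.6·0.37] = 2457.45 + 2638.37 = 5095.81.
Because errors are independent across components, Cov(Tᵢ,Tⱼ) = Cov(Xᵢ,Xⱼ); the off-diagonal part of the true-score variance is the same as above.
True-score variance = [2.2²·15.5²·0.70 + 1.1²·15.1²·0.92 + 0.9²·18.7²·0.60 + 1.2²·22.6²·0.79] + 2638.37 = 1818.78 + 2638.37 = 4457.15.
Reliability = 4457.15 / 5095.81 = 0.8747.

0.8747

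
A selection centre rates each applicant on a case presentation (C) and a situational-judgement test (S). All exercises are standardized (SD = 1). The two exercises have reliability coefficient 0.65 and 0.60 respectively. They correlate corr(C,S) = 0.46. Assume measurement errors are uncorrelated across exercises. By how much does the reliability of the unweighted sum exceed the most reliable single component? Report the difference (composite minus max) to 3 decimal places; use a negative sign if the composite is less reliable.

Var(sum) = 2 + 0.92 = 2.92; true-score variance = 1.25 + 0.92 = 2.17; composite reliability = 0.7432.
Max component reliability = 0.6500.
Difference = 0.7432 − 0.6500 = 0.093.

0.093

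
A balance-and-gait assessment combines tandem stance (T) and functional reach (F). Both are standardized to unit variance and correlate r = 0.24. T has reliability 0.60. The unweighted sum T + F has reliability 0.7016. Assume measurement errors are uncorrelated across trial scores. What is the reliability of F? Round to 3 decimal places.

0.660

Var(T+F) = 2 + 2·0.24 = 2.480.
True-score variance = ρ_T + ρ_F + 2·0.24, so 0.7016 = (0.60 + ρ_F + 0.48) / 2.480.
ρ_F = 0.7016·2.480 − 0.60 − 0.48 = 0.660.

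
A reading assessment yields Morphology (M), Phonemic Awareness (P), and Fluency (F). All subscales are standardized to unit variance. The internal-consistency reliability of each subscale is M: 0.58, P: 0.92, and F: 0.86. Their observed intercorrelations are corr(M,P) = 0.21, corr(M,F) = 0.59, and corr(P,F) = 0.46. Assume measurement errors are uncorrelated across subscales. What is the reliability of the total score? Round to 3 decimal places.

0.884

Var(M+P+F) = 3 + 2·[0.21 + 0.59 + 0.46] = 3 + 2.52 = 5.52.
Under uncorrelated errors the observed covariances equal the true-score covariances, so only the own-variance terms attenuate.
True-score variance = [0.58 + 0.92 + 0.86] + 2.52 = 2.36 + 2.52 = 4.88.
Reliability = 4.88 / 5.52 = 0.884.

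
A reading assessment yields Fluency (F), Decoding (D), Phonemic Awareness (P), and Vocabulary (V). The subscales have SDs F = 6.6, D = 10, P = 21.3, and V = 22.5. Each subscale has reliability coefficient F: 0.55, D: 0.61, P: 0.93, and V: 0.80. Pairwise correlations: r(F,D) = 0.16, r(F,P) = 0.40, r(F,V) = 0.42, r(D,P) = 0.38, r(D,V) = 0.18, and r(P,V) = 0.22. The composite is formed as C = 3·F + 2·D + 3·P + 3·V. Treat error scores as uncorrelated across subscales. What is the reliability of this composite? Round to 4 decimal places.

Var(C) = 3²·6.6² + 2²·10² + 3²·21.3² + 3²·22.5² + 2·[6·6.6·10·0.16 + 9·6.6·21.3·0.40 + 9·6.6·22.5·0.42 + 6·10·21.3·0.38 + 6·10·22.5·0.18 + 9·21.3·22.5·0.22] = 9431.5 + 5616.67 = 15048.2.
Under uncorrelated errors the observed covariances equal the true-score covariances, so only the own-variance terms attenuate.
True-score variance = [3²·6.6²·0.55 + 2²·10²·0.61 + 3²·21.3²·0.93 + 3²·22.5²·0.80] + 5616.67 = 7902.01 + 5616.67 = 13518.7.
Reliability = 13518.7 / 15048.2 = 0.8984.

0.8984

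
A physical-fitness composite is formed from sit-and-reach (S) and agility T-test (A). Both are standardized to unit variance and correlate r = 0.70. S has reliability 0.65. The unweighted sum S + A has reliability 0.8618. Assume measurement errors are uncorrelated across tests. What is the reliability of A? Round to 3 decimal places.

Var(S+A) = 2 + 2·0.70 = 3.400.
True-score variance = ρ_S + ρ_A + 2·0.70, so 0.8618 = (0.65 + ρ_A + 1.40) / 3.400.
ρ_A = 0.8618·3.400 − 0.65 − 1.40 = 0.880.

0.880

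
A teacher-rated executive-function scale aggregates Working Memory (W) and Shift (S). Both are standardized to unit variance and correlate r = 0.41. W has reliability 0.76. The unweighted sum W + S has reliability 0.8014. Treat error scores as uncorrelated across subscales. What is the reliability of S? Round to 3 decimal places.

0.680

Var(W+S) = 2 + 2·0.41 = 2.820.
True-score variance = ρ_W + ρ_S + 2·0.41, so 0.8014 = (0.76 + ρ_S + 0.82) / 2.820.
ρ_S = 0.8014·2.820 − 0.76 − 0.82 = 0.680.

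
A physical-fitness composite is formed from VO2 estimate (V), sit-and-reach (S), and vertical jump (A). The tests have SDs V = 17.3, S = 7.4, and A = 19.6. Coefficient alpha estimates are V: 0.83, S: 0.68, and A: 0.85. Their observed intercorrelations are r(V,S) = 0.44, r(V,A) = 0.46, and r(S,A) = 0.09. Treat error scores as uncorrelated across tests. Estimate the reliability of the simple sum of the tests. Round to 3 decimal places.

0.894

Var(V+S+A) = 17.3² + 7.4² + 19.6² + 2·[17.3·7.4·0.44 + 17.3·19.6·0.46 + 7.4·19.6·0.09] = 738.21 + 450.718 = 1188.93.
Under uncorrelated errors the observed covariances equal the true-score covariances, so only the own-variance terms attenuate.
True-score variance = [17.3²·0.83 + 7.4²·0.68 + 19.6²·0.85] + 450.718 = 612.184 + 450.718 = 1062.9.
Reliability = 1062.9 / 1188.93 = 0.894.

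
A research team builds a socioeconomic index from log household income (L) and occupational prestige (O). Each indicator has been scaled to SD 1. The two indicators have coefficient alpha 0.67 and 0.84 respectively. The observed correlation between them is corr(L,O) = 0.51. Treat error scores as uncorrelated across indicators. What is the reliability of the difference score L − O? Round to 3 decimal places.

0.500

Var(L−O) = 1 + 1 − 2·0.51 = 2 − 1.02 = 0.98.
Because errors are independent across components, Cov(Tᵢ,Tⱼ) = Cov(Xᵢ,Xⱼ); the off-diagonal part of the true-score variance is the same as above.
True-score variance = [0.67 + 0.84] − 1.02 = 1.51 − 1.02 = 0.49.
Reliability = 0.49 / 0.98 = 0.500.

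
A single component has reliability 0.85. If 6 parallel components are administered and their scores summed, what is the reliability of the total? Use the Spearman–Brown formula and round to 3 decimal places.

0.971

ρ_k = kρ / (1 + (k−1)ρ) = 6·0.85 / (1 + 5·0.85) = 5.100 / 5.250 = 0.971.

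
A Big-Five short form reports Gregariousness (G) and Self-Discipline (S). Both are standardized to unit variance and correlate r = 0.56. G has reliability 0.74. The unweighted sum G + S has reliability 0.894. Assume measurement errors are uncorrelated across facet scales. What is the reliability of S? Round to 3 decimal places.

Var(G+S) = 2 + 2·0.56 = 3.120.
True-score variance = ρ_G + ρ_S + 2·0.56, so 0.894 = (0.74 + ρ_S + 1.12) / 3.120.
ρ_S = 0.894·3.120 − 0.74 − 1.12 = 0.929.

0.929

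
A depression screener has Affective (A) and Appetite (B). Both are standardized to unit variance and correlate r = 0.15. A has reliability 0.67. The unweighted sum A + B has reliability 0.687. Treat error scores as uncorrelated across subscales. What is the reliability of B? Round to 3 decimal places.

Var(A+B) = 2 + 2·0.15 = 2.300.
True-score variance = ρ_A + ρ_B + 2·0.15, so 0.687 = (0.67 + ρ_B + 0.30) / 2.300.
ρ_B = 0.687·2.300 − 0.67 − 0.30 = 0.610.

0.610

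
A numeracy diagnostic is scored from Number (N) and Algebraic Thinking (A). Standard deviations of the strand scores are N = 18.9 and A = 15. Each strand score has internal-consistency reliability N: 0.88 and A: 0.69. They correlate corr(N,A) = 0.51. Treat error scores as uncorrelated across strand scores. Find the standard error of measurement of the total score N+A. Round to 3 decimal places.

10.612

Var(total) = 582.21 + 289.17 = 871.38.
True-score variance = 469.595 + 289.17 = 758.765, so reliability = 0.8708.
Error variance = 871.38 − 758.765 = 112.615; SEM = √112.615 = 10.612.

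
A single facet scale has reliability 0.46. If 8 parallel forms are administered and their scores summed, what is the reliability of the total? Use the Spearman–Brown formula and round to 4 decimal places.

ρ_k = kρ / (1 + (k−1)ρ) = 8·0.46 / (1 + 7·0.46) = 3.680 / 4.220 = 0.8720.

0.8720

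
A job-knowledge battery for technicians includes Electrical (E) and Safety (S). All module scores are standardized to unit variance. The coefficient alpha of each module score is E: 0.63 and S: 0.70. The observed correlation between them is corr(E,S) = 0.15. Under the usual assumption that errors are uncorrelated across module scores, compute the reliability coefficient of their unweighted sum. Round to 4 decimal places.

Var(E+S) = 2 + 2·[0.15] = 2 + 0.3 = 2.3.
Because errors are independent across components, Cov(Tᵢ,Tⱼ) = Cov(Xᵢ,Xⱼ); the off-diagonal part of the true-score variance is the same as above.
True-score variance = [0.63 + 0.70] + 0.3 = 1.33 + 0.3 = 1.63.
Reliability = 1.63 / 2.3 = 0.7087.

0.7087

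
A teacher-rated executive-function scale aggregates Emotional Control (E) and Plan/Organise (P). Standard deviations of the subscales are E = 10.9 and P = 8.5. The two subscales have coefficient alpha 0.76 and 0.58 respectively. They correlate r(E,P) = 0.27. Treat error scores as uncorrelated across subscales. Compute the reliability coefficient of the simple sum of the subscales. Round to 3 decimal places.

0.756

Var(E+P) = 10.9² + 8.5² + 2·[10.9·8.5·0.27] = 191.06 + 50.031 = 241.091.
With uncorrelated errors the cross-covariances are all true-score covariance, so they carry over unchanged; only the diagonal terms shrink to ρᵢσᵢ².
True-score variance = [10.9²·0.76 + 8.5²·0.58] + 50.031 = 132.201 + 50.031 = 182.232.
Reliability = 182.232 / 241.091 = 0.756.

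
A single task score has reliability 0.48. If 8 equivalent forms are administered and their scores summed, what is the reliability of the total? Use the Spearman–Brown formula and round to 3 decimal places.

ρ_k = kρ / (1 + (k−1)ρ) = 8·0.48 / (1 + 7·0.48) = 3.840 / 4.360 = 0.881.

0.881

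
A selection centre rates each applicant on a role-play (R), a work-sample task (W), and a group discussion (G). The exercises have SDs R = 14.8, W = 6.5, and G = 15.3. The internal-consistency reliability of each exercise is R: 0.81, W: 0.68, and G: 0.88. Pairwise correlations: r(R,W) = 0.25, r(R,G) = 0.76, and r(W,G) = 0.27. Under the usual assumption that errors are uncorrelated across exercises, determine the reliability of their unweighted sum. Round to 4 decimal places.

0.9116

Var(R+W+G) = 14.8² + 6.5² + 15.3² + 2·[14.8·6.5·0.25 + 14.8·15.3·0.76 + 6.5·15.3·0.27] = 495.38 + 445.992 = 941.372.
With uncorrelated errors the cross-covariances are all true-score covariance, so they carry over unchanged; only the diagonal terms shrink to ρᵢσᵢ².
True-score variance = [14.8²·0.81 + 6.5²·0.68 + 15.3²·0.88] + 445.992 = 412.152 + 445.992 = 858.143.
Reliability = 858.143 / 941.372 = 0.9116.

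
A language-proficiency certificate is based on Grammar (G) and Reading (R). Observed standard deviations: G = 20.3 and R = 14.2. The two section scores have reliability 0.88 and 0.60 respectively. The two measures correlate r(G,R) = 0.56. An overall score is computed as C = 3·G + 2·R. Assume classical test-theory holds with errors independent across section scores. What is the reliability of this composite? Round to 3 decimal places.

Var(C) = 3²·20.3² + 2²·14.2² + 2·[6·20.3·14.2·0.56] = 4515.37 + 1937.11 = 6452.48.
Under uncorrelated errors the observed covariances equal the true-score covariances, so only the own-variance terms attenuate.
True-score variance = [3²·20.3²·0.88 + 2²·14.2²·0.60] + 1937.11 = 3747.69 + 1937.11 = 5684.8.
Reliability = 5684.8 / 6452.48 = 0.881.

0.881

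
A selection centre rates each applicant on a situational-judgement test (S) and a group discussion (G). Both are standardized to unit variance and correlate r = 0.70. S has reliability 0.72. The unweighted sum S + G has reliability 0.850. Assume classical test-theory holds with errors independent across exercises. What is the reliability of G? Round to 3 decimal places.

Var(S+G) = 2 + 2·0.70 = 3.400.
True-score variance = ρ_S + ρ_G + 2·0.70, so 0.850 = (0.72 + ρ_G + 1.40) / 3.400.
ρ_G = 0.850·3.400 − 0.72 − 1.40 = 0.770.

0.770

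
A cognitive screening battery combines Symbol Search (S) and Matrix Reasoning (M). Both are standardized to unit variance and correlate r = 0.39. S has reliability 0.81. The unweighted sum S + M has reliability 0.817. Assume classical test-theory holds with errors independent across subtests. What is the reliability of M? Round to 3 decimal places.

Var(S+M) = 2 + 2·0.39 = 2.780.
True-score variance = ρ_S + ρ_M + 2·0.39, so 0.817 = (0.81 + ρ_M + 0.78) / 2.780.
ρ_M = 0.817·2.780 − 0.81 − 0.78 = 0.681.

0.681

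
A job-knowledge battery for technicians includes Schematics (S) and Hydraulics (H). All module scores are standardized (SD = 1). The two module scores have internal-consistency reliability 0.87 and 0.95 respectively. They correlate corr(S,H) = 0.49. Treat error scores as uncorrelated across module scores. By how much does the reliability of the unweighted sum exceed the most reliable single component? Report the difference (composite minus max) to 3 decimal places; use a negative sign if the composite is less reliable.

Var(sum) = 2 + 0.98 = 2.98; true-score variance = 1.82 + 0.98 = 2.8; composite reliability = 0.9396.
Max component reliability = 0.9500.
Difference = 0.9396 − 0.9500 = -0.010.

-0.010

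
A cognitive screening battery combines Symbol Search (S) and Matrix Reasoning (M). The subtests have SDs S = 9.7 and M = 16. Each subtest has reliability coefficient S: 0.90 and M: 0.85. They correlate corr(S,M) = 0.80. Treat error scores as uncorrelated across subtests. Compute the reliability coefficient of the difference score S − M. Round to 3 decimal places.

Var(S−M) = 9.7² + 16² − 2·9.7·16·0.80 = 350.09 − 248.32 = 101.77.
With uncorrelated errors the cross-covariances are all true-score covariance, so they carry over unchanged; only the diagonal terms shrink to ρᵢσᵢ².
True-score variance = [9.7²·0.90 + 16²·0.85] − 248.32 = 302.281 − 248.32 = 53.961.
Reliability = 53.961 / 101.77 = 0.530.

0.530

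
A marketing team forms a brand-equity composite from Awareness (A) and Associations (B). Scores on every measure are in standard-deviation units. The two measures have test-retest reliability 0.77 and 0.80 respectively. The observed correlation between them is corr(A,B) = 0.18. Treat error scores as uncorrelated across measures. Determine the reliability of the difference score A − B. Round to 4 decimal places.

0.7378

Var(A−B) = 1 + 1 − 2·0.18 = 2 − 0.36 = 1.64.
Because errors are independent across components, Cov(Tᵢ,Tⱼ) = Cov(Xᵢ,Xⱼ); the off-diagonal part of the true-score variance is the same as above.
True-score variance = [0.77 + 0.80] − 0.36 = 1.57 − 0.36 = 1.21.
Reliability = 1.21 / 1.64 = 0.7378.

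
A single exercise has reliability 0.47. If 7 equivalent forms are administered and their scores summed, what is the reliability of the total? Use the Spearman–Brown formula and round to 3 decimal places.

0.861

ρ_k = kρ / (1 + (k−1)ρ) = 7·0.47 / (1 + 6·0.47) = 3.290 / 3.820 = 0.861.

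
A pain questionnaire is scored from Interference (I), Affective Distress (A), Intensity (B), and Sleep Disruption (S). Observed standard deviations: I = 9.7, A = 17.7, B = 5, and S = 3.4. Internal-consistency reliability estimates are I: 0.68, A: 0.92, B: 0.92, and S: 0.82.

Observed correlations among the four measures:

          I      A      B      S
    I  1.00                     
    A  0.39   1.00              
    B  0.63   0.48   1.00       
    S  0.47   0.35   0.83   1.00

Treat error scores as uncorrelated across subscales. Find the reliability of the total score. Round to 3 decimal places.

Var(I+A+B+S) = 9.7² + 17.7² + 5² + 3.4² + 2·[9.7·17.7·0.39 + 9.7·5·0.63 + 9.7·3.4·0.47 + 17.7·5·0.48 + 17.7·3.4·0.35 + 5·3.4·0.83] = 443.94 + 381.335 = 825.275.
With uncorrelated errors the cross-covariances are all true-score covariance, so they carry over unchanged; only the diagonal terms shrink to ρᵢσᵢ².
True-score variance = [9.7²·0.68 + 17.7²·0.92 + 5²·0.92 + 3.4²·0.82] + 381.335 = 384.687 + 381.335 = 766.023.
Reliability = 766.023 / 825.275 = 0.928.

0.928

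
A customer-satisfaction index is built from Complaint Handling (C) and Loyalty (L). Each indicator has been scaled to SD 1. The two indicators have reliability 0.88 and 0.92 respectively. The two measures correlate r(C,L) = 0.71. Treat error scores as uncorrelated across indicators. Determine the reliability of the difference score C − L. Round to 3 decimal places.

Var(C−L) = 1 + 1 − 2·0.71 = 2 − 1.42 = 0.58.
With uncorrelated errors the cross-covariances are all true-score covariance, so they carry over unchanged; only the diagonal terms shrink to ρᵢσᵢ².
True-score variance = [0.88 + 0.92] − 1.42 = 1.8 − 1.42 = 0.38.
Reliability = 0.38 / 0.58 = 0.655.

0.655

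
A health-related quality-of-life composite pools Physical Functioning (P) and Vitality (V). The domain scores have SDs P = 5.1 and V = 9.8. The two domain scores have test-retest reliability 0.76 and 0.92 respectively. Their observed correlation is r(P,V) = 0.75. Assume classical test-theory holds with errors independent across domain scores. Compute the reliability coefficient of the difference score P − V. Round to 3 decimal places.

0.704

Var(P−V) = 5.1² + 9.8² − 2·5.1·9.8·0.75 = 122.05 − 74.97 = 47.08.
With uncorrelated errors the cross-covariances are all true-score covariance, so they carry over unchanged; only the diagonal terms shrink to ρᵢσᵢ².
True-score variance = [5.1²·0.76 + 9.8²·0.92] − 74.97 = 108.124 − 74.97 = 33.1544.
Reliability = 33.1544 / 47.08 = 0.704.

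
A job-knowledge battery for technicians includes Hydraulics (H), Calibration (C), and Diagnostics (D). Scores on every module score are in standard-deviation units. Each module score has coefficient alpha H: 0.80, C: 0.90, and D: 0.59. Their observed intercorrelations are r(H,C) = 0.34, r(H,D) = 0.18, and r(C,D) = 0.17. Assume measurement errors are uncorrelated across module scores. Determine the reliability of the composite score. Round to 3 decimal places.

Var(H+C+D) = 3 + 2·[0.34 + 0.18 + 0.17] = 3 + 1.38 = 4.38.
With uncorrelated errors the cross-covariances are all true-score covariance, so they carry over unchanged; only the diagonal terms shrink to ρᵢσᵢ².
True-score variance = [0.80 + 0.90 + 0.59] + 1.38 = 2.29 + 1.38 = 3.67.
Reliability = 3.67 / 4.38 = 0.838.

0.838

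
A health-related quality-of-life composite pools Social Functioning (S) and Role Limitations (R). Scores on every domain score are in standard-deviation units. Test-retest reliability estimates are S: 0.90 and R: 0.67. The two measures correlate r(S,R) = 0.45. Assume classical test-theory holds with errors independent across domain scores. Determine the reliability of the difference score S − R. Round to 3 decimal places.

Var(S−R) = 1 + 1 − 2·0.45 = 2 − 0.9 = 1.1.
Because errors are independent across components, Cov(Tᵢ,Tⱼ) = Cov(Xᵢ,Xⱼ); the off-diagonal part of the true-score variance is the same as above.
True-score variance = [0.90 + 0.67] − 0.9 = 1.57 − 0.9 = 0.67.
Reliability = 0.67 / 1.1 = 0.609.

0.609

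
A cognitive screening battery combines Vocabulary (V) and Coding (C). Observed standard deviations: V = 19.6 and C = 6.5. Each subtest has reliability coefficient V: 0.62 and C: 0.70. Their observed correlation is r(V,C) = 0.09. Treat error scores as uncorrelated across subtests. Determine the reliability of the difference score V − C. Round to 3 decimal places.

Var(V−C) = 19.6² + 6.5² − 2·19.6·6.5·0.09 = 426.41 − 22.932 = 403.478.
With uncorrelated errors the cross-covariances are all true-score covariance, so they carry over unchanged; only the diagonal terms shrink to ρᵢσᵢ².
True-score variance = [19.6²·0.62 + 6.5²·0.70] − 22.932 = 267.754 − 22.932 = 244.822.
Reliability = 244.822 / 403.478 = 0.607.

0.607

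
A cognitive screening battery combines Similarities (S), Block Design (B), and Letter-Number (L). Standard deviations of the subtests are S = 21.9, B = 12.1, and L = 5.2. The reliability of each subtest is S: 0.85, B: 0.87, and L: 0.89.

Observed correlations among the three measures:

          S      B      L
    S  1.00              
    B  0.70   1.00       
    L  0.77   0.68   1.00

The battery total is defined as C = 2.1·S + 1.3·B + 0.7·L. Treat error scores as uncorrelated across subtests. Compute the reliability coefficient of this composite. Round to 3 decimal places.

0.906

Var(C) = 2.1²·21.9² + 1.3²·12.1² + 0.7²·5.2² + 2·[2.73·21.9·12.1·0.70 + 1.47·21.9·5.2·0.77 + 0.91·12.1·5.2·0.68] = 2375.76 + 1348.46 = 3724.23.
Because errors are independent across components, Cov(Tᵢ,Tⱼ) = Cov(Xᵢ,Xⱼ); the off-diagonal part of the true-score variance is the same as above.
True-score variance = [2.1²·21.9²·0.85 + 1.3²·12.1²·0.87 + 0.7²·5.2²·0.89] + 1348.46 = 2024.88 + 1348.46 = 3373.34.
Reliability = 3373.34 / 3724.23 = 0.906.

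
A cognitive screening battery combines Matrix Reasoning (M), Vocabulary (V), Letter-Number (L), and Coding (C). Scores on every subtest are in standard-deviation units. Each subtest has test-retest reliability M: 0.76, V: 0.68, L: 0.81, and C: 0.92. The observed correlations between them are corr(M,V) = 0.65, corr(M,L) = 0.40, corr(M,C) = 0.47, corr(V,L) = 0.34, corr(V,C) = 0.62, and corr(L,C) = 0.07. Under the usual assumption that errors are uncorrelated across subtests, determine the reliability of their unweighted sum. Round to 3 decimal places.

Var(M+V+L+C) = 4 + 2·[0.65 + 0.40 + 0.47 + 0.34 + 0.62 + 0.07] = 4 + 5.1 = 9.1.
With uncorrelated errors the cross-covariances are all true-score covariance, so they carry over unchanged; only the diagonal terms shrink to ρᵢσᵢ².
True-score variance = [0.76 + 0.68 + 0.81 + 0.92] + 5.1 = 3.17 + 5.1 = 8.27.
Reliability = 8.27 / 9.1 = 0.909.

0.909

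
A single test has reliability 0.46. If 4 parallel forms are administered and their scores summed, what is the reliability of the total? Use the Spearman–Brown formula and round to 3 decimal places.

ρ_k = kρ / (1 + (k−1)ρ) = 4·0.46 / (1 + 3·0.46) = 1.840 / 2.380 = 0.773.

0.773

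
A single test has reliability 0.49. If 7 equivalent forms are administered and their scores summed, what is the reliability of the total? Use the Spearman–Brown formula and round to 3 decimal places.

0.871

ρ_k = kρ / (1 + (k−1)ρ) = 7·0.49 / (1 + 6·0.49) = 3.430 / 3.940 = 0.871.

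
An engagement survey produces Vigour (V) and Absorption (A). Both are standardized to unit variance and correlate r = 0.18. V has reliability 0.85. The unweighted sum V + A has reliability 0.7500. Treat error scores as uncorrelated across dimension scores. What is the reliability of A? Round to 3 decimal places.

Var(V+A) = 2 + 2·0.18 = 2.360.
True-score variance = ρ_V + ρ_A + 2·0.18, so 0.7500 = (0.85 + ρ_A + 0.36) / 2.360.
ρ_A = 0.7500·2.360 − 0.85 − 0.36 = 0.560.

0.560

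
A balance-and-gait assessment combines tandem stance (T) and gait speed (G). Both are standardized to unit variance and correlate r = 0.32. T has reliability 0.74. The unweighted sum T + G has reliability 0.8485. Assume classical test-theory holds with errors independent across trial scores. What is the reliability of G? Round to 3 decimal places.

Var(T+G) = 2 + 2·0.32 = 2.640.
True-score variance = ρ_T + ρ_G + 2·0.32, so 0.8485 = (0.74 + ρ_G + 0.64) / 2.640.
ρ_G = 0.8485·2.640 − 0.74 − 0.64 = 0.860.

0.860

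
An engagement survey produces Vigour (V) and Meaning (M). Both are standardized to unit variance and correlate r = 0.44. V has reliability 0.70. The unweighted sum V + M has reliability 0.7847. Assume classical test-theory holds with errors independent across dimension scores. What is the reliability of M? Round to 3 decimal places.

0.680

Var(V+M) = 2 + 2·0.44 = 2.880.
True-score variance = ρ_V + ρ_M + 2·0.44, so 0.7847 = (0.70 + ρ_M + 0.88) / 2.880.
ρ_M = 0.7847·2.880 − 0.70 − 0.88 = 0.680.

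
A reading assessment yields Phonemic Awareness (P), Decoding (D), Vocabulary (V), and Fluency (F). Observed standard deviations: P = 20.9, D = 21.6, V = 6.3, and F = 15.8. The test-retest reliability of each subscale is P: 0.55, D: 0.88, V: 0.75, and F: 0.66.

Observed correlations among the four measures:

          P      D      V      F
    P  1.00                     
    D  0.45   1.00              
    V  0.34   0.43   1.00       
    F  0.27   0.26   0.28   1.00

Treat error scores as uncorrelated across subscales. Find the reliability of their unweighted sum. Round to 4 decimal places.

0.8433

Var(P+D+V+F) = 20.9² + 21.6² + 6.3² + 15.8² + 2·[20.9·21.6·0.45 + 20.9·6.3·0.34 + 20.9·15.8·0.27 + 21.6·6.3·0.43 + 21.6·15.8·0.26 + 6.3·15.8·0.28] = 1192.7 + 1024.39 = 2217.09.
With uncorrelated errors the cross-covariances are all true-score covariance, so they carry over unchanged; only the diagonal terms shrink to ρᵢσᵢ².
True-score variance = [20.9²·0.55 + 21.6²·0.88 + 6.3²·0.75 + 15.8²·0.66] + 1024.39 = 845.348 + 1024.39 = 1869.74.
Reliability = 1869.74 / 2217.09 = 0.8433.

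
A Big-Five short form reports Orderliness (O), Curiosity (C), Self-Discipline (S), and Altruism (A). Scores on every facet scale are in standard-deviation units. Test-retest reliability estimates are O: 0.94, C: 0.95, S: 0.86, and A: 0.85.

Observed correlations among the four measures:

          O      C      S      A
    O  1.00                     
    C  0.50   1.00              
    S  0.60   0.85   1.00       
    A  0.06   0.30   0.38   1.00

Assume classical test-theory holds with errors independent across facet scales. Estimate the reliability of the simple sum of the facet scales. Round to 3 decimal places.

Var(O+C+S+A) = 4 + 2·[0.50 + 0.60 + 0.06 + 0.85 + 0.30 + 0.38] = 4 + 5.38 = 9.38.
With uncorrelated errors the cross-covariances are all true-score covariance, so they carry over unchanged; only the diagonal terms shrink to ρᵢσᵢ².
True-score variance = [0.94 + 0.95 + 0.86 + 0.85] + 5.38 = 3.6 + 5.38 = 8.98.
Reliability = 8.98 / 9.38 = 0.957.

0.957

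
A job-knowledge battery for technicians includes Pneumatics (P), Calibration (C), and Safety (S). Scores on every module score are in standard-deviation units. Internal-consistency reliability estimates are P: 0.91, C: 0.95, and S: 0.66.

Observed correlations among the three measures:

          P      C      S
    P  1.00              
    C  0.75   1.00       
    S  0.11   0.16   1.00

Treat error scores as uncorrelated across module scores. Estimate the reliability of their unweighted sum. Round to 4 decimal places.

Var(P+C+S) = 3 + 2·[0.75 + 0.11 + 0.16] = 3 + 2.04 = 5.04.
Under uncorrelated errors the observed covariances equal the true-score covariances, so only the own-variance terms attenuate.
True-score variance = [0.91 + 0.95 + 0.66] + 2.04 = 2.52 + 2.04 = 4.56.
Reliability = 4.56 / 5.04 = 0.9048.

0.9048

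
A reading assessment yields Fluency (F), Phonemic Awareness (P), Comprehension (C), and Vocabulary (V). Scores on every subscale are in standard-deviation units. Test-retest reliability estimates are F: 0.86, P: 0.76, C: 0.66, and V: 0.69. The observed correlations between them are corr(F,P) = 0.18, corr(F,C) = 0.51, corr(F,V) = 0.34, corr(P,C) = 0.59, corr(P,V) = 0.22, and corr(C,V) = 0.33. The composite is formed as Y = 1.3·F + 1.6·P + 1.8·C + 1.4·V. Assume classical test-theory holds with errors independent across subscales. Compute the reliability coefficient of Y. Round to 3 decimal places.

Var(Y) = 1.3² + 1.6² + 1.8² + 1.4² + 2·[2.08·0.18 + 2.34·0.51 + 1.82·0.34 + 2.88·0.59 + 2.24·0.22 + 2.52·0.33] = 9.45 + 10.4204 = 19.8704.
Under uncorrelated errors the observed covariances equal the true-score covariances, so only the own-variance terms attenuate.
True-score variance = [1.3²·0.86 + 1.6²·0.76 + 1.8²·0.66 + 1.4²·0.69] + 10.4204 = 6.8898 + 10.4204 = 17.3102.
Reliability = 17.3102 / 19.8704 = 0.871.

0.871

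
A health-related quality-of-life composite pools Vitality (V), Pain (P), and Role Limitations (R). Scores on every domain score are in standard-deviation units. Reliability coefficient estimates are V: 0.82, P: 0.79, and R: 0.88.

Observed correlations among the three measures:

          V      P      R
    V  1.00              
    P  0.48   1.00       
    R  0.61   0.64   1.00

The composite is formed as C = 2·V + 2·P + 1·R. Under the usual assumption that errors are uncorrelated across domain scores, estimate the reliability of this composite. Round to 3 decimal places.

Var(C) = 2² + 2² + 1 + 2·[4·0.48 + 2·0.61 + 2·0.64] = 9 + 8.84 = 17.84.
With uncorrelated errors the cross-covariances are all true-score covariance, so they carry over unchanged; only the diagonal terms shrink to ρᵢσᵢ².
True-score variance = [2²·0.82 + 2²·0.79 + 0.88] + 8.84 = 7.32 + 8.84 = 16.16.
Reliability = 16.16 / 17.84 = 0.906.

0.906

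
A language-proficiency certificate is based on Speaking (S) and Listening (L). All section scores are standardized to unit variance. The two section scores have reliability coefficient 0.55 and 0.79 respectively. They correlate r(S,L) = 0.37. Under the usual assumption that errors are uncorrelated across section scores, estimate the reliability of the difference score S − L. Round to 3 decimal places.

Var(S−L) = 1 + 1 − 2·0.37 = 2 − 0.74 = 1.26.
Because errors are independent across components, Cov(Tᵢ,Tⱼ) = Cov(Xᵢ,Xⱼ); the off-diagonal part of the true-score variance is the same as above.
True-score variance = [0.55 + 0.79] − 0.74 = 1.34 − 0.74 = 0.6.
Reliability = 0.6 / 1.26 = 0.476.

0.476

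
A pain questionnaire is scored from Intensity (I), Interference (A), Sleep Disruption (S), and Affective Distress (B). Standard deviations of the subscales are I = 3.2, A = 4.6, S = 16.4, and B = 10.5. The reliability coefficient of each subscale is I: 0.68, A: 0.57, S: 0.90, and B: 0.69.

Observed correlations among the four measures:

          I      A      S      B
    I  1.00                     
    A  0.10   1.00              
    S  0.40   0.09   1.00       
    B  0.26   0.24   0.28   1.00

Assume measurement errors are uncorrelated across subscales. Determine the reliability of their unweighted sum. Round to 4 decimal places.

Var(I+A+S+B) = 3.2² + 4.6² + 16.4² + 10.5² + 2·[3.2·4.6·0.10 + 3.2·16.4·0.40 + 3.2·10.5·0.26 + 4.6·16.4·0.09 + 4.6·10.5·0.24 + 16.4·10.5·0.28] = 410.61 + 195.595 = 606.205.
With uncorrelated errors the cross-covariances are all true-score covariance, so they carry over unchanged; only the diagonal terms shrink to ρᵢσᵢ².
True-score variance = [3.2²·0.68 + 4.6²·0.57 + 16.4²·0.90 + 10.5²·0.69] + 195.595 = 337.161 + 195.595 = 532.756.
Reliability = 532.756 / 606.205 = 0.8788.

0.8788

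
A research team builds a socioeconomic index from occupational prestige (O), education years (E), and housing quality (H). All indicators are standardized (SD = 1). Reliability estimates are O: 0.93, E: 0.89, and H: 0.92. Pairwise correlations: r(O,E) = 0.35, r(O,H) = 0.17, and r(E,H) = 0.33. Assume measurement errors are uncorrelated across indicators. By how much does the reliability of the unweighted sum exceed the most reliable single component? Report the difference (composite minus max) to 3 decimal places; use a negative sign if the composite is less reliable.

0.015

Var(sum) = 3 + 1.7 = 4.7; true-score variance = 2.74 + 1.7 = 4.44; composite reliability = 0.9447.
Max component reliability = 0.9300.
Difference = 0.9447 − 0.9300 = 0.015.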